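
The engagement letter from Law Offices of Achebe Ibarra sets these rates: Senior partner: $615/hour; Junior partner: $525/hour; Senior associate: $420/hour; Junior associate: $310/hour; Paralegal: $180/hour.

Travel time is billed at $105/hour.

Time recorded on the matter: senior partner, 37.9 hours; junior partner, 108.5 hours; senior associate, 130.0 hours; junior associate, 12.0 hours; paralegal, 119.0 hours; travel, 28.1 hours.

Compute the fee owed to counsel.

$162,961.50

Senior partner: 37.9 × $615 = $23,308.50
Junior partner: 108.5 × $525 = $56,962.50
Senior associate: 130.0 × $420 = $54,600.00
Junior associate: 12.0 × $310 = $3,720.00
Paralegal: 119.0 × $180 = $21,420.00
Subtotal: $23,308.50 + $56,962.50 + $54,600.00 + $3,720.00 + $21,420.00 = $160,011.00
Travel: 28.1 × $105 = $2,950.50
Total: $160,011.00 + $2,950.50 = $162,961.50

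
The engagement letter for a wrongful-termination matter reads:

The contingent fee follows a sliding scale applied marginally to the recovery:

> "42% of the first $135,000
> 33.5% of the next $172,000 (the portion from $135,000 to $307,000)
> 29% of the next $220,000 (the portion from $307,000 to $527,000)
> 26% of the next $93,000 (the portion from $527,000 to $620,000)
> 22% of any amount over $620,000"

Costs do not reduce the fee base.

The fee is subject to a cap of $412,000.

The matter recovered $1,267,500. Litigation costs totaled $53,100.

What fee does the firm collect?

$344,750.00

Fee base is the gross recovery, $1,267,500; costs are reimbursed separately.
First $135,000 at 42% = $56,700.00
Next $172,000 at 33.5% = $57,620.00
Next $220,000 at 29% = $63,800.00
Next $93,000 at 26% = $24,180.00
Remaining $647,500 at 22% = $142,450.00
Fee: $56,700.00 + $57,620.00 + $63,800.00 + $24,180.00 + $142,450.00 = $344,750.00
$344,750.00 is under the $412,000 cap.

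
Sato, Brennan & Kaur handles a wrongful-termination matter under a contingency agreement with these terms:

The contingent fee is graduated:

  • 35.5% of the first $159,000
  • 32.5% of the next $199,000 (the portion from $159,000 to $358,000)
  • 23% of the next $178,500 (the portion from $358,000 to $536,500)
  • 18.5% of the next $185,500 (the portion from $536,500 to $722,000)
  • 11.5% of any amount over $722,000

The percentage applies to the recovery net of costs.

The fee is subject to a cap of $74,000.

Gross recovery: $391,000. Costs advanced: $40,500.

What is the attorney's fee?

Fee base (net of costs): $391,000 − $40,500 = $350,500
First $159,000 at 35.5% = $56,445.00
Remaining $191,500 at 32.5% = $62,237.50
Fee: $56,445.00 + $62,237.50 = $118,682.50
$118,682.50 exceeds the $74,000 cap, so the fee is capped at $74,000.00.

$74,000.00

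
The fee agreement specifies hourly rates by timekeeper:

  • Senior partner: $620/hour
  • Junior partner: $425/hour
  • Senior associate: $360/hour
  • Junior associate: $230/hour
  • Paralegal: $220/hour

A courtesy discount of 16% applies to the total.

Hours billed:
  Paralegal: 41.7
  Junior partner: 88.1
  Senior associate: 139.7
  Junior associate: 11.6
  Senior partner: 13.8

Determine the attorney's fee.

$90,831.30

Senior partner: 13.8 × $620 = $8,556.00
Junior partner: 88.1 × $425 = $37,442.50
Senior associate: 139.7 × $360 = $50,292.00
Junior associate: 11.6 × $230 = $2,668.00
Paralegal: 41.7 × $220 = $9,174.00
Subtotal: $108,132.50
Less 16% discount: −$17,301.20
Total: $108,132.50 − $17,301.20 = $90,831.30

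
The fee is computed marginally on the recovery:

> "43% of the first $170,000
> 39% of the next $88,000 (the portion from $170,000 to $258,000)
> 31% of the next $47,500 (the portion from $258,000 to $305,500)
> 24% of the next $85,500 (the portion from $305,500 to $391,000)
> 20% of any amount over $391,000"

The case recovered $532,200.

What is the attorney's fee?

$170,905.00

First $170,000 at 43% = $73,100.00
Next $88,000 at 39% = $34,320.00
Next $47,500 at 31% = $14,725.00
Next $85,500 at 24% = $20,520.00
Remaining $141,200 at 20% = $28,240.00
Fee: $73,100.00 + $34,320.00 + $14,725.00 + $20,520.00 + $28,240.00 = $170,905.00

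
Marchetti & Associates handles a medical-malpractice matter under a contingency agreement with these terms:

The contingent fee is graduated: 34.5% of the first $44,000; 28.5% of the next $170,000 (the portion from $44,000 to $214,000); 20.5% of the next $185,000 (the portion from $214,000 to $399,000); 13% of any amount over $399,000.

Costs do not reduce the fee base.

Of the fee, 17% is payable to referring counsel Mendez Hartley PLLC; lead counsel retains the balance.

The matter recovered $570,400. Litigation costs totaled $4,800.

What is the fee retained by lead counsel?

$102,784.71

Fee base is the gross recovery, $570,400; costs are reimbursed separately.
First $44,000 at 34.5% = $15,180.00
Next $170,000 at 28.5% = $48,450.00
Next $185,000 at 20.5% = $37,925.00
Remaining $171,400 at 13% = $22,282.00
Fee: $15,180.00 + $48,450.00 + $37,925.00 + $22,282.00 = $123,837.00
Referral share: 17% of $123,837.00 = $21,052.29; lead counsel retains $123,837.00 − $21,052.29 = $102,784.71.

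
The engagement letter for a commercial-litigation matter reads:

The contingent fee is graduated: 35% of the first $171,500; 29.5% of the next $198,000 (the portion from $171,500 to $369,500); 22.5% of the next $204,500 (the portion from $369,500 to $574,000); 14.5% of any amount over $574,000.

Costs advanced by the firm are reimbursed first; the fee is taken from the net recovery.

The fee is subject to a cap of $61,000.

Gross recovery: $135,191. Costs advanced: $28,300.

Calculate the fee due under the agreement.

$37,411.85

Fee base (net of costs): $135,191 − $28,300 = $106,891
First $106,891 at 35% = $37,411.85
$37,411.85 is under the $61,000 cap.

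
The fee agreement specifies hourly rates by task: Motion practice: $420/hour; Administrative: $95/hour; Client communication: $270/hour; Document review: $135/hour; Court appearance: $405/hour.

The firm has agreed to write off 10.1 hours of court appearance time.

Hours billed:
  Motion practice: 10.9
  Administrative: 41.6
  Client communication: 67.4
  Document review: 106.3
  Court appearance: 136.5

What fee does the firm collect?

Motion practice: 10.9 × $420 = $4,578.00
Administrative: 41.6 × $95 = $3,952.00
Client communication: 67.4 × $270 = $18,198.00
Document review: 106.3 × $135 = $14,350.50
Court appearance: 136.5 × $405 = $55,282.50
Subtotal: $96,361.00
Write-off: 10.1 × $405 = $4,090.50
Total: $96,361.00 − $4,090.50 = $92,270.50

$92,270.50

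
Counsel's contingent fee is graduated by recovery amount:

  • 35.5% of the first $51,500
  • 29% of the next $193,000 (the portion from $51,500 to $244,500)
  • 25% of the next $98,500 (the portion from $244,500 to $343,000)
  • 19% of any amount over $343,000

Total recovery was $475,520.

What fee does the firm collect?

First $51,500 at 35.5% = $18,282.50
Next $193,000 at 29% = $55,970.00
Next $98,500 at 25% = $24,625.00
Remaining $132,520 at 19% = $25,178.80
Fee: $18,282.50 + $55,970.00 + $24,625.00 + $25,178.80 = $124,056.30

$124,056.30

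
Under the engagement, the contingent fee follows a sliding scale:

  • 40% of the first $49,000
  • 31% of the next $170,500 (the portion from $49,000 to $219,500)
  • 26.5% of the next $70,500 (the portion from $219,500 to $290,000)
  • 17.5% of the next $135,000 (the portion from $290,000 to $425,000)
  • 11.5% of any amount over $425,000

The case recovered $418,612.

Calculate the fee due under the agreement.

$113,644.60

First $49,000 at 40% = $19,600.00
Next $170,500 at 31% = $52,855.00
Next $70,500 at 26.5% = $18,682.50
Remaining $128,612 at 17.5% = $22,507.10
Fee: $19,600.00 + $52,855.00 + $18,682.50 + $22,507.10 = $113,644.60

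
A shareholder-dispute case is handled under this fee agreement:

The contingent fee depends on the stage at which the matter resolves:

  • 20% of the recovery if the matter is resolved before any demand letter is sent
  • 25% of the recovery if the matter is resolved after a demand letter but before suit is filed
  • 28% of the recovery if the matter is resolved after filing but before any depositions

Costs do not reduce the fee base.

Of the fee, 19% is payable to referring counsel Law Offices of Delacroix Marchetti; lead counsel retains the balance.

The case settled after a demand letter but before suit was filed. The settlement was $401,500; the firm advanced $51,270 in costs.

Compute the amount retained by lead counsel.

Fee base is the gross recovery, $401,500; costs are reimbursed separately.
The matter settled after a demand letter but before suit was filed, so the 25% rate applies.
$401,500 × 25% = $100,375.00
Referral share: 19% of $100,375.00 = $19,071.25; lead counsel retains $100,375.00 − $19,071.25 = $81,303.75.

$81,303.75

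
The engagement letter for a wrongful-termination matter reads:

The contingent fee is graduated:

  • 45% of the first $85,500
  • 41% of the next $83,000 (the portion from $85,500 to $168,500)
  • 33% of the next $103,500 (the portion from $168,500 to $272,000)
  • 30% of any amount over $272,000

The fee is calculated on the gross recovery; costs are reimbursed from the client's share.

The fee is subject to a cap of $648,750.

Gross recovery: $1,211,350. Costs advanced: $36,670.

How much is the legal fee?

Fee base is the gross recovery, $1,211,350; costs are reimbursed separately.
First $85,500 at 45% = $38,475.00
Next $83,000 at 41% = $34,030.00
Next $103,500 at 33% = $34,155.00
Remaining $939,350 at 30% = $281,805.00
Fee: $38,475.00 + $34,030.00 + $34,155.00 + $281,805.00 = $388,465.00
$388,465.00 is under the $648,750 cap.

$388,465.00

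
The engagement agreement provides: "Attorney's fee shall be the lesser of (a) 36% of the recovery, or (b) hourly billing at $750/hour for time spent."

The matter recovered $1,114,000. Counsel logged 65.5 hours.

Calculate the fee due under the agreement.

(a) 36% of $1,114,000 = $401,040.00
(b) 65.5 × $750 = $49,125.00
The lesser is (b): $49,125.00.

$49,125.00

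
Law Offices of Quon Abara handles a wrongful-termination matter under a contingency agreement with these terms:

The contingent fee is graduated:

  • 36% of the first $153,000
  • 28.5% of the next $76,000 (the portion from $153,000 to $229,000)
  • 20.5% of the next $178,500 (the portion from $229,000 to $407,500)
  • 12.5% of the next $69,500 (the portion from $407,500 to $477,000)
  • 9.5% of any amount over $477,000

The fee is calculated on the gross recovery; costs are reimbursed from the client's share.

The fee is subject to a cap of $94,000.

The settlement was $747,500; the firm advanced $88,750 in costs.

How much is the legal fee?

$94,000.00

Fee base is the gross recovery, $747,500; costs are reimbursed separately.
First $153,000 at 36% = $55,080.00
Next $76,000 at 28.5% = $21,660.00
Next $178,500 at 20.5% = $36,592.50
Next $69,500 at 12.5% = $8,687.50
Remaining $270,500 at 9.5% = $25,697.50
Fee: $55,080.00 + $21,660.00 + $36,592.50 + $8,687.50 + $25,697.50 = $147,717.50
$147,717.50 exceeds the $94,000 cap, so the fee is capped at $94,000.00.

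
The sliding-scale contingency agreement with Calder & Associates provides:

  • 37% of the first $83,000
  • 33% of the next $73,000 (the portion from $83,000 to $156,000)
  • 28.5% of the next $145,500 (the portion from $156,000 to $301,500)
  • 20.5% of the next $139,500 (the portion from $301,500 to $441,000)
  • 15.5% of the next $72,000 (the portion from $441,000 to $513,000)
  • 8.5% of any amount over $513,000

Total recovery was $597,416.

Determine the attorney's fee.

$143,200.36

First $83,000 at 37% = $30,710.00
Next $73,000 at 33% = $24,090.00
Next $145,500 at 28.5% = $41,467.50
Next $139,500 at 20.5% = $28,597.50
Next $72,000 at 15.5% = $11,160.00
Remaining $84,416 at 8.5% = $7,175.36
Fee: $30,710.00 + $24,090.00 + $41,467.50 + $28,597.50 + $11,160.00 + $7,175.36 = $143,200.36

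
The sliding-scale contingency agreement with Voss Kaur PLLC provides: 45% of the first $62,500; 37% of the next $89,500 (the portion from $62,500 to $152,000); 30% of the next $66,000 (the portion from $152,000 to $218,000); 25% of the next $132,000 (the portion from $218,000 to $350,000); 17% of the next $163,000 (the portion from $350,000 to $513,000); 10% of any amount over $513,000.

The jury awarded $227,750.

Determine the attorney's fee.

First $62,500 at 45% = $28,125.00
Next $89,500 at 37% = $33,115.00
Next $66,000 at 30% = $19,800.00
Remaining $9,750 at 25% = $2,437.50
Fee: $28,125.00 + $33,115.00 + $19,800.00 + $2,437.50 = $83,477.50

$83,477.50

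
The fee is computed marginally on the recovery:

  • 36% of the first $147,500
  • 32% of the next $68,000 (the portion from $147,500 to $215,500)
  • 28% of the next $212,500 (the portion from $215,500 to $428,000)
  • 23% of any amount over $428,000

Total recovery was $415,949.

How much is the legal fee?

$130,985.72

First $147,500 at 36% = $53,100.00
Next $68,000 at 32% = $21,760.00
Remaining $200,449 at 28% = $56,125.72
Fee: $53,100.00 + $21,760.00 + $56,125.72 = $130,985.72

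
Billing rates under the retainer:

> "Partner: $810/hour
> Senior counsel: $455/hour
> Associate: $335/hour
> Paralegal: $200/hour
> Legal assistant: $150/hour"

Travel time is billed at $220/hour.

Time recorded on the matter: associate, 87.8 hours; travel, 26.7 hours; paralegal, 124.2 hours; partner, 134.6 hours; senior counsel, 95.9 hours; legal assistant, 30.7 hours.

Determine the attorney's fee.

$217,392.50

Partner: 134.6 × $810 = $109,026.00
Senior counsel: 95.9 × $455 = $43,634.50
Associate: 87.8 × $335 = $29,413.00
Paralegal: 124.2 × $200 = $24,840.00
Legal assistant: 30.7 × $150 = $4,605.00
Subtotal: $109,026.00 + $43,634.50 + $29,413.00 + $24,840.00 + $4,605.00 = $211,518.50
Travel: 26.7 × $220 = $5,874.00
Total: $211,518.50 + $5,874.00 = $217,392.50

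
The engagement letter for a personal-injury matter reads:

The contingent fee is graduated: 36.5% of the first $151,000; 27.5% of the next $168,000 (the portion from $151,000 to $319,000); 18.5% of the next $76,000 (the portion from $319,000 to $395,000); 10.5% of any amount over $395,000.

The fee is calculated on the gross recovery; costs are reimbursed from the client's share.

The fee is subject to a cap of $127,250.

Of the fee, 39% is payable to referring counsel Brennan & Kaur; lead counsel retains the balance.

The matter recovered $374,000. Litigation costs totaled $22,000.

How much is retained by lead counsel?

Fee base is the gross recovery, $374,000; costs are reimbursed separately.
First $151,000 at 36.5% = $55,115.00
Next $168,000 at 27.5% = $46,200.00
Remaining $55,000 at 18.5% = $10,175.00
Fee: $55,115.00 + $46,200.00 + $10,175.00 = $111,490.00
$111,490.00 is under the $127,250 cap.
Referral share: 39% of $111,490.00 = $43,481.10; lead counsel retains $111,490.00 − $43,481.10 = $68,008.90.

$68,008.90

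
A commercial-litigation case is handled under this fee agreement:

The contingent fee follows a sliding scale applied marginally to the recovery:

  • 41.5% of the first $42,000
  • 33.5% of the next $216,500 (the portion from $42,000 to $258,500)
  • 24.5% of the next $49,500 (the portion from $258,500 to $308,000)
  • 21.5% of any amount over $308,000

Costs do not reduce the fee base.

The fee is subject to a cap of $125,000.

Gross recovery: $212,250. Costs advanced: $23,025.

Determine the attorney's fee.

Fee base is the gross recovery, $212,250; costs are reimbursed separately.
First $42,000 at 41.5% = $17,430.00
Remaining $170,250 at 33.5% = $57,033.75
Fee: $17,430.00 + $57,033.75 = $74,463.75
$74,463.75 is under the $125,000 cap.

$74,463.75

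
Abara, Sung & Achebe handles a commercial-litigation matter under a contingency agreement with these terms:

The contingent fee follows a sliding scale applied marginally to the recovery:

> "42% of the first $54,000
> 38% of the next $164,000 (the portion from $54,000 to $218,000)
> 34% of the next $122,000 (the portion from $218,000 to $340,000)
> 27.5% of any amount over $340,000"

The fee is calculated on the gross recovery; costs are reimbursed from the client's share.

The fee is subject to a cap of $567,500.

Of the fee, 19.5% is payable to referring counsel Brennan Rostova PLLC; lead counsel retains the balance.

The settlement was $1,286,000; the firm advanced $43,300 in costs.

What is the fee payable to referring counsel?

Fee base is the gross recovery, $1,286,000; costs are reimbursed separately.
First $54,000 at 42% = $22,680.00
Next $164,000 at 38% = $62,320.00
Next $122,000 at 34% = $41,480.00
Remaining $946,000 at 27.5% = $260,150.00
Fee: $22,680.00 + $62,320.00 + $41,480.00 + $260,150.00 = $386,630.00
$386,630.00 is under the $567,500 cap.
Referral share: 19.5% of $386,630.00 = $75,392.85; lead counsel retains $386,630.00 − $75,392.85 = $311,237.15.

$75,392.85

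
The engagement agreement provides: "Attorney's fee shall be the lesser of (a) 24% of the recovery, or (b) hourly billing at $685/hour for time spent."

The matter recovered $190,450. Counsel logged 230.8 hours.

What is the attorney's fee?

(a) 24% of $190,450 = $45,708.00
(b) 230.8 × $685 = $158,098.00
The lesser is (a): $45,708.00.

$45,708.00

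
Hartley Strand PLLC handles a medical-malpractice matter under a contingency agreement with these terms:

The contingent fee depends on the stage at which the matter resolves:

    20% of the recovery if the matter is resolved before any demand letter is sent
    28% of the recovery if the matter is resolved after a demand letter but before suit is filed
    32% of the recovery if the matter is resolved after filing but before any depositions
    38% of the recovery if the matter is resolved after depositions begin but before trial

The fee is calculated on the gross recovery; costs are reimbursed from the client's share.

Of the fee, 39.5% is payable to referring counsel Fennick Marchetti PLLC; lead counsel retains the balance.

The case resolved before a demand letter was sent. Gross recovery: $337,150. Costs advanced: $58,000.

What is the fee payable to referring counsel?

$26,634.85

Fee base is the gross recovery, $337,150; costs are reimbursed separately.
The matter resolved before a demand letter was sent, so the 20% rate applies.
$337,150 × 20% = $67,430.00
Referral share: 39.5% of $67,430.00 = $26,634.85; lead counsel retains $67,430.00 − $26,634.85 = $40,795.15.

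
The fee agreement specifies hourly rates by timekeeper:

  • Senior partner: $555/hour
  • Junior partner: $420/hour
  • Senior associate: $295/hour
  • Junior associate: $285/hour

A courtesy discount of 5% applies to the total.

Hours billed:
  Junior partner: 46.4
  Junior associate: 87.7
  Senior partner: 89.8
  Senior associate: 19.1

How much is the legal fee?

Senior partner: 89.8 × $555 = $49,839.00
Junior partner: 46.4 × $420 = $19,488.00
Senior associate: 19.1 × $295 = $5,634.50
Junior associate: 87.7 × $285 = $24,994.50
Subtotal: $99,956.00
Less 5% discount: −$4,997.80
Total: $99,956.00 − $4,997.80 = $94,958.20

$94,958.20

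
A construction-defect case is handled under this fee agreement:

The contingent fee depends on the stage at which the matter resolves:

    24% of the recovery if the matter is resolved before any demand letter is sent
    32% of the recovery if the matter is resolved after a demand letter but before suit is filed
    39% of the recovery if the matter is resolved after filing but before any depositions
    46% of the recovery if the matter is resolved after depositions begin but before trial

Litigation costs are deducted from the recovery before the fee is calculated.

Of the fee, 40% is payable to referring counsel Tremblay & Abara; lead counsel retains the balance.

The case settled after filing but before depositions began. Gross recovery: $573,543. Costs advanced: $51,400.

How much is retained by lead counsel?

Fee base (net of costs): $573,543 − $51,400 = $522,143
The matter settled after filing but before depositions began, so the 39% rate applies.
$522,143 × 39% = $203,635.77
Referral share: 40% of $203,635.77 = $81,454.31; lead counsel retains $203,635.77 − $81,454.31 = $122,181.46.

$122,181.46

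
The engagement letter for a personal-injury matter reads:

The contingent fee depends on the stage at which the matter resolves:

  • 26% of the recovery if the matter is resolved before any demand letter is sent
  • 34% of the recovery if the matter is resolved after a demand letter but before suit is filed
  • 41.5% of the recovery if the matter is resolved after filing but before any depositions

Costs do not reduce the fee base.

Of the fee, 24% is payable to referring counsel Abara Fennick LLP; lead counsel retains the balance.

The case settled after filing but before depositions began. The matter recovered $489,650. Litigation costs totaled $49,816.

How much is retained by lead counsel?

$154,435.61

Fee base is the gross recovery, $489,650; costs are reimbursed separately.
The matter settled after filing but before depositions began, so the 41.5% rate applies.
$489,650 × 41.5% = $203,204.75
Referral share: 24% of $203,204.75 = $48,769.14; lead counsel retains $203,204.75 − $48,769.14 = $154,435.61.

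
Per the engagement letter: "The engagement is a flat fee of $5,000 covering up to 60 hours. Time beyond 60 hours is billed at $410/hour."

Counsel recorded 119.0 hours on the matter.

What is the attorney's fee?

$29,190.00

Flat fee: $5,000.00
Excess hours: 119.0 − 60 = 59.0
Overrun: 59.0 × $410 = $24,190.00
Total: $5,000.00 + $24,190.00 = $29,190.00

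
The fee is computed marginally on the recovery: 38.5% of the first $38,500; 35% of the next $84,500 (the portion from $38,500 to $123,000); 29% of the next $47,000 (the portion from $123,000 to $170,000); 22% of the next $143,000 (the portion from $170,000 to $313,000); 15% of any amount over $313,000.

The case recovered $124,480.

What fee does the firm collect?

$44,826.70

First $38,500 at 38.5% = $14,822.50
Next $84,500 at 35% = $29,575.00
Remaining $1,480 at 29% = $429.20
Fee: $14,822.50 + $29,575.00 + $429.20 = $44,826.70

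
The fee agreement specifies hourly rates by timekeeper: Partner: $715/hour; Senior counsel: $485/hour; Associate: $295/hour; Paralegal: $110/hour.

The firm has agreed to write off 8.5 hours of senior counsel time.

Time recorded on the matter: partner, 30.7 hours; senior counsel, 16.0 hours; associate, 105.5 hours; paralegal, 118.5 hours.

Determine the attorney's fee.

$69,745.50

Partner: 30.7 × $715 = $21,950.50
Senior counsel: 16.0 × $485 = $7,760.00
Associate: 105.5 × $295 = $31,122.50
Paralegal: 118.5 × $110 = $13,035.00
Subtotal: $73,868.00
Write-off: 8.5 × $485 = $4,122.50
Total: $73,868.00 − $4,122.50 = $69,745.50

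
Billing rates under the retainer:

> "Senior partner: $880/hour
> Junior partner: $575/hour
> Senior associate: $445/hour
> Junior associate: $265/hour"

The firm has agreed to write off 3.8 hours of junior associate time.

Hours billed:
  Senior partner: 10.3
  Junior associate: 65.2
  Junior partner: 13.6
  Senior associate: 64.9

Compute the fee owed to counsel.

$62,035.50

Senior partner: 10.3 × $880 = $9,064.00
Junior partner: 13.6 × $575 = $7,820.00
Senior associate: 64.9 × $445 = $28,880.50
Junior associate: 65.2 × $265 = $17,278.00
Subtotal: $63,042.50
Write-off: 3.8 × $265 = $1,007.00
Total: $63,042.50 − $1,007.00 = $62,035.50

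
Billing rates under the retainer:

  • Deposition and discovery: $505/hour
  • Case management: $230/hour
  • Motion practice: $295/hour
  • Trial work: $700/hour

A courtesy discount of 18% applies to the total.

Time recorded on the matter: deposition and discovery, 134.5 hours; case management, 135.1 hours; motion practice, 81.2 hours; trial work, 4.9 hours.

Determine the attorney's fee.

Deposition and discovery: 134.5 × $505 = $67,922.50
Case management: 135.1 × $230 = $31,073.00
Motion practice: 81.2 × $295 = $23,954.00
Trial work: 4.9 × $700 = $3,430.00
Subtotal: $126,379.50
Less 18% discount: −$22,748.31
Total: $126,379.50 − $22,748.31 = $103,631.19

$103,631.19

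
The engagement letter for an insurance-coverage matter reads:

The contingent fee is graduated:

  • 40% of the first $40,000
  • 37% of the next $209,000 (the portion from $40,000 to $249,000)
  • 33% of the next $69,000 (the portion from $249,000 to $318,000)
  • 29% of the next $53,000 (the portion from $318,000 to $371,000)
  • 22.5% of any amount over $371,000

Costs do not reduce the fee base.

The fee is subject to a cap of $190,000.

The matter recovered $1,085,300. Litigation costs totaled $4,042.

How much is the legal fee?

Fee base is the gross recovery, $1,085,300; costs are reimbursed separately.
First $40,000 at 40% = $16,000.00
Next $209,000 at 37% = $77,330.00
Next $69,000 at 33% = $22,770.00
Next $53,000 at 29% = $15,370.00
Remaining $714,300 at 22.5% = $160,717.50
Fee: $16,000.00 + $77,330.00 + $22,770.00 + $15,370.00 + $160,717.50 = $292,187.50
$292,187.50 exceeds the $190,000 cap, so the fee is capped at $190,000.00.

$190,000.00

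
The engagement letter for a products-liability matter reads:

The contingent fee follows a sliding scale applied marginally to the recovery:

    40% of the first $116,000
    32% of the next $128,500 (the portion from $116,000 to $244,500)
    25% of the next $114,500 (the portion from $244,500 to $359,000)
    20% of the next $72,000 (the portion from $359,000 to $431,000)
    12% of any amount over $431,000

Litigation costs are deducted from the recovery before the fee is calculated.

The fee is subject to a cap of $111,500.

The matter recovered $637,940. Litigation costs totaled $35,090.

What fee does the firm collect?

Fee base (net of costs): $637,940 − $35,090 = $602,850
First $116,000 at 40% = $46,400.00
Next $128,500 at 32% = $41,120.00
Next $114,500 at 25% = $28,625.00
Next $72,000 at 20% = $14,400.00
Remaining $171,850 at 12% = $20,622.00
Fee: $46,400.00 + $41,120.00 + $28,625.00 + $14,400.00 + $20,622.00 = $151,167.00
$151,167.00 exceeds the $111,500 cap, so the fee is capped at $111,500.00.

$111,500.00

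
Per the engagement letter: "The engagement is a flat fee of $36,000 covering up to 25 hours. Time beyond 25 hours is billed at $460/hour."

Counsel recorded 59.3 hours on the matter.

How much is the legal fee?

Flat fee: $36,000.00
Excess hours: 59.3 − 25 = 34.3
Overrun: 34.3 × $460 = $15,778.00
Total: $36,000.00 + $15,778.00 = $51,778.00

$51,778.00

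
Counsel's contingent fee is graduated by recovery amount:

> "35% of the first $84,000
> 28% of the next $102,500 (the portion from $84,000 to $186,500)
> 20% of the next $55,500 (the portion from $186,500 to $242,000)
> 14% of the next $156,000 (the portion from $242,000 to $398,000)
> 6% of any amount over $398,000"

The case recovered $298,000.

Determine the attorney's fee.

$77,040.00

First $84,000 at 35% = $29,400.00
Next $102,500 at 28% = $28,700.00
Next $55,500 at 20% = $11,100.00
Remaining $56,000 at 14% = $7,840.00
Fee: $29,400.00 + $28,700.00 + $11,100.00 + $7,840.00 = $77,040.00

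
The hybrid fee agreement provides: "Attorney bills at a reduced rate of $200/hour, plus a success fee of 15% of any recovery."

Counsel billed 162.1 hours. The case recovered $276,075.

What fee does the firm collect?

$73,831.25

Hourly: 162.1 × $200 = $32,420.00
Success fee: 15% of $276,075 = $41,411.25
Total: $32,420.00 + $41,411.25 = $73,831.25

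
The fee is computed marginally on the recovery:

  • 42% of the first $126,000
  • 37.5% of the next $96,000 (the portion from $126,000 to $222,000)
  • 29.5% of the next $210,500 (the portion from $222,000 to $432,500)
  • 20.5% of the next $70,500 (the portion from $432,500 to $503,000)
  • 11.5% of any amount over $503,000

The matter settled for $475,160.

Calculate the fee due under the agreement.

First $126,000 at 42% = $52,920.00
Next $96,000 at 37.5% = $36,000.00
Next $210,500 at 29.5% = $62,097.50
Remaining $42,660 at 20.5% = $8,745.30
Fee: $52,920.00 + $36,000.00 + $62,097.50 + $8,745.30 = $159,762.80

$159,762.80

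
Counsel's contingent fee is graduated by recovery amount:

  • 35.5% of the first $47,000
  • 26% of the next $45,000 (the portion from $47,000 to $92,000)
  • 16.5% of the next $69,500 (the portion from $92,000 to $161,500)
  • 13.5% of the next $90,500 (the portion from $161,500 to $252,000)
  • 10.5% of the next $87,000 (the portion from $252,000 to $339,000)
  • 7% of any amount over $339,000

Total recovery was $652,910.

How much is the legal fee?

$83,178.70

First $47,000 at 35.5% = $16,685.00
Next $45,000 at 26% = $11,700.00
Next $69,500 at 16.5% = $11,467.50
Next $90,500 at 13.5% = $12,217.50
Next $87,000 at 10.5% = $9,135.00
Remaining $313,910 at 7% = $21,973.70
Fee: $16,685.00 + $11,700.00 + $11,467.50 + $12,217.50 + $9,135.00 + $21,973.70 = $83,178.70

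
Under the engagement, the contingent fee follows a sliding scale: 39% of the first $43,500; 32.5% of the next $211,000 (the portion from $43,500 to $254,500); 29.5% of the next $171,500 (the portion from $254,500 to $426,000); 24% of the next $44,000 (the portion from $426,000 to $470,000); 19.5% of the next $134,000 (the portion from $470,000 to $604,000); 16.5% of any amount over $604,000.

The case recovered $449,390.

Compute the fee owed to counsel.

$141,746.10

First $43,500 at 39% = $16,965.00
Next $211,000 at 32.5% = $68,575.00
Next $171,500 at 29.5% = $50,592.50
Remaining $23,390 at 24% = $5,613.60
Fee: $16,965.00 + $68,575.00 + $50,592.50 + $5,613.60 = $141,746.10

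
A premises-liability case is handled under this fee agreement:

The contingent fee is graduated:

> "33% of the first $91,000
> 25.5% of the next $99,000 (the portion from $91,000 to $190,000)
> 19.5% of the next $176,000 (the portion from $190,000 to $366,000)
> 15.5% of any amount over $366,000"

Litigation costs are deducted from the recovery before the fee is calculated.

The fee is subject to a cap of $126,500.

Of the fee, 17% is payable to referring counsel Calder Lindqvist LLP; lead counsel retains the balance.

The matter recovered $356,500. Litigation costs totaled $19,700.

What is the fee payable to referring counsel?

Fee base (net of costs): $356,500 − $19,700 = $336,800
First $91,000 at 33% = $30,030.00
Next $99,000 at 25.5% = $25,245.00
Remaining $146,800 at 19.5% = $28,626.00
Fee: $30,030.00 + $25,245.00 + $28,626.00 = $83,901.00
$83,901.00 is under the $126,500 cap.
Referral share: 17% of $83,901.00 = $14,263.17; lead counsel retains $83,901.00 − $14,263.17 = $69,637.83.

$14,263.17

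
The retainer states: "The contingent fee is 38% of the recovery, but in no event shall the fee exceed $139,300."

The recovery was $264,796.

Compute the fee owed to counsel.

$100,622.48

38% of $264,796 = $100,622.48
That is under the $139,300 cap.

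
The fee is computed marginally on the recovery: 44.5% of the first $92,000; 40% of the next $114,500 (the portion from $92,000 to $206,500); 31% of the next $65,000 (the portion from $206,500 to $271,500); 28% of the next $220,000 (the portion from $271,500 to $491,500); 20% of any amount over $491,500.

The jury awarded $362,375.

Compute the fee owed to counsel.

First $92,000 at 44.5% = $40,940.00
Next $114,500 at 40% = $45,800.00
Next $65,000 at 31% = $20,150.00
Remaining $90,875 at 28% = $25,445.00
Fee: $40,940.00 + $45,800.00 + $20,150.00 + $25,445.00 = $132,335.00

$132,335.00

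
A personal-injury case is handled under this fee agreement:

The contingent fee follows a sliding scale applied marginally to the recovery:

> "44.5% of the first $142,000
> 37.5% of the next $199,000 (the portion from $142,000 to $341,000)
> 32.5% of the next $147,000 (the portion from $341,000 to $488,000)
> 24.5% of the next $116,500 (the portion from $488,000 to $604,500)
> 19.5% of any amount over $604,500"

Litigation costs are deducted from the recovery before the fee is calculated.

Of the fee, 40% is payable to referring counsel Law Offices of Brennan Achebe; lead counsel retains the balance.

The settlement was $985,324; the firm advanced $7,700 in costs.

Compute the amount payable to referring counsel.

Fee base (net of costs): $985,324 − $7,700 = $977,624
First $142,000 at 44.5% = $63,190.00
Next $199,000 at 37.5% = $74,625.00
Next $147,000 at 32.5% = $47,775.00
Next $116,500 at 24.5% = $28,542.50
Remaining $373,124 at 19.5% = $72,759.18
Fee: $63,190.00 + $74,625.00 + $47,775.00 + $28,542.50 + $72,759.18 = $286,891.68
Referral share: 40% of $286,891.68 = $114,756.67; lead counsel retains $286,891.68 − $114,756.67 = $172,135.01.

$114,756.67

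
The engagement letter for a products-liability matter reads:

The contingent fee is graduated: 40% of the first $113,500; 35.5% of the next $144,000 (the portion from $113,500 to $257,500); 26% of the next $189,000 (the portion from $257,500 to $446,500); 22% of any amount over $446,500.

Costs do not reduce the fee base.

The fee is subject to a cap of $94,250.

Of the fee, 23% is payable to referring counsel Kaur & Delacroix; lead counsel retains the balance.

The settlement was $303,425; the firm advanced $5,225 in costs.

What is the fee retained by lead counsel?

$72,572.50

Fee base is the gross recovery, $303,425; costs are reimbursed separately.
First $113,500 at 40% = $45,400.00
Next $144,000 at 35.5% = $51,120.00
Remaining $45,925 at 26% = $11,940.50
Fee: $45,400.00 + $51,120.00 + $11,940.50 = $108,460.50
$108,460.50 exceeds the $94,250 cap, so the fee is capped at $94,250.00.
Referral share: 23% of $94,250.00 = $21,677.50; lead counsel retains $94,250.00 − $21,677.50 = $72,572.50.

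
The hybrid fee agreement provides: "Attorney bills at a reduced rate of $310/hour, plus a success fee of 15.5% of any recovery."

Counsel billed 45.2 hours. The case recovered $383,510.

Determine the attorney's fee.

Hourly: 45.2 × $310 = $14,012.00
Success fee: 15.5% of $383,510 = $59,444.05
Total: $14,012.00 + $59,444.05 = $73,456.05

$73,456.05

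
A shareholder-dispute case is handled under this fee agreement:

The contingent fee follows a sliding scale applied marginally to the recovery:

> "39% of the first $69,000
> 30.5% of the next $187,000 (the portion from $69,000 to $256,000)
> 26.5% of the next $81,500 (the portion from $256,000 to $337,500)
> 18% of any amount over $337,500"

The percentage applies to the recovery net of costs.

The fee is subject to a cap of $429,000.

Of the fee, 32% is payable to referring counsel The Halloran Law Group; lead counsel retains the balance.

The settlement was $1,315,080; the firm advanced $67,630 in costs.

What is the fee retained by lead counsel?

Fee base (net of costs): $1,315,080 − $67,630 = $1,247,450
First $69,000 at 39% = $26,910.00
Next $187,000 at 30.5% = $57,035.00
Next $81,500 at 26.5% = $21,597.50
Remaining $909,950 at 18% = $163,791.00
Fee: $26,910.00 + $57,035.00 + $21,597.50 + $163,791.00 = $269,333.50
$269,333.50 is under the $429,000 cap.
Referral share: 32% of $269,333.50 = $86,186.72; lead counsel retains $269,333.50 − $86,186.72 = $183,146.78.

$183,146.78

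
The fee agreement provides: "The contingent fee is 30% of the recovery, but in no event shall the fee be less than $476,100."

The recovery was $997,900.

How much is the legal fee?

30% of $997,900 = $299,370.00
That is below the $476,100 minimum, so the minimum applies.

$476,100.00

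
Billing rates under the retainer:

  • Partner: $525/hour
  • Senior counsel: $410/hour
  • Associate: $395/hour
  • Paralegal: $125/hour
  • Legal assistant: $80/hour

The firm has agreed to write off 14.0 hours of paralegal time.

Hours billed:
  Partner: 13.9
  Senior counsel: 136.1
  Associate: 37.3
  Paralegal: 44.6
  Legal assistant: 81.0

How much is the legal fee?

Partner: 13.9 × $525 = $7,297.50
Senior counsel: 136.1 × $410 = $55,801.00
Associate: 37.3 × $395 = $14,733.50
Paralegal: 44.6 × $125 = $5,575.00
Legal assistant: 81.0 × $80 = $6,480.00
Subtotal: $89,887.00
Write-off: 14.0 × $125 = $1,750.00
Total: $89,887.00 − $1,750.00 = $88,137.00

$88,137.00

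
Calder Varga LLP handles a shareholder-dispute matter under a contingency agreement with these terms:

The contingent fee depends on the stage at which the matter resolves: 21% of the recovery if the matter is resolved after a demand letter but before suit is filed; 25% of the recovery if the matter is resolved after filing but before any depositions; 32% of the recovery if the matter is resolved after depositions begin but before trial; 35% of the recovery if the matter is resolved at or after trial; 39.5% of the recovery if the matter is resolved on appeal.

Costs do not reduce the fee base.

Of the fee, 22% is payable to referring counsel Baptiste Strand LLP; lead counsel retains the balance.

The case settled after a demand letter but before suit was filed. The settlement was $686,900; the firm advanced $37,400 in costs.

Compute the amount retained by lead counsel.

Fee base is the gross recovery, $686,900; costs are reimbursed separately.
The matter settled after a demand letter but before suit was filed, so the 21% rate applies.
$686,900 × 21% = $144,249.00
Referral share: 22% of $144,249.00 = $31,734.78; lead counsel retains $144,249.00 − $31,734.78 = $112,514.22.

$112,514.22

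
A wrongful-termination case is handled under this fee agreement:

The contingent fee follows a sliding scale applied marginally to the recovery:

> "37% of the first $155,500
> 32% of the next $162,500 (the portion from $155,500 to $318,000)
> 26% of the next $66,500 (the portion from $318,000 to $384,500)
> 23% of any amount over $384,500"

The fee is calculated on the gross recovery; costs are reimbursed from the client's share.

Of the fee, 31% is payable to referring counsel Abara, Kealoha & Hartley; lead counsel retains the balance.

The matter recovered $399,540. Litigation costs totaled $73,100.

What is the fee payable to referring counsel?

Fee base is the gross recovery, $399,540; costs are reimbursed separately.
First $155,500 at 37% = $57,535.00
Next $162,500 at 32% = $52,000.00
Next $66,500 at 26% = $17,290.00
Remaining $15,040 at 23% = $3,459.20
Fee: $57,535.00 + $52,000.00 + $17,290.00 + $3,459.20 = $130,284.20
Referral share: 31% of $130,284.20 = $40,388.10; lead counsel retains $130,284.20 − $40,388.10 = $89,896.10.

$40,388.10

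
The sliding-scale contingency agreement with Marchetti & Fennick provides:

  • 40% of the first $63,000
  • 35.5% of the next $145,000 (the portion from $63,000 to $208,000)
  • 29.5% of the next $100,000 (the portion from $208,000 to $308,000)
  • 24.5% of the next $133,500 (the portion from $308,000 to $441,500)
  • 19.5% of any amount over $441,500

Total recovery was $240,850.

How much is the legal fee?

$86,365.75

First $63,000 at 40% = $25,200.00
Next $145,000 at 35.5% = $51,475.00
Remaining $32,850 at 29.5% = $9,690.75
Fee: $25,200.00 + $51,475.00 + $9,690.75 = $86,365.75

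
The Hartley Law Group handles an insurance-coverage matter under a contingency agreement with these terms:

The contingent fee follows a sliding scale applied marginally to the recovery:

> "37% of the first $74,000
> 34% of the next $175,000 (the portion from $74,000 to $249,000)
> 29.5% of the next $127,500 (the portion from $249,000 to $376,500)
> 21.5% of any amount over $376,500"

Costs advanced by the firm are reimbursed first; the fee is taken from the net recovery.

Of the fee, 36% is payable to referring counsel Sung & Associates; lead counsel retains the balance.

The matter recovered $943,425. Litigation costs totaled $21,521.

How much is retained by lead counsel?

$154,722.79

Fee base (net of costs): $943,425 − $21,521 = $921,904
First $74,000 at 37% = $27,380.00
Next $175,000 at 34% = $59,500.00
Next $127,500 at 29.5% = $37,612.50
Remaining $545,404 at 21.5% = $117,261.86
Fee: $27,380.00 + $59,500.00 + $37,612.50 + $117,261.86 = $241,754.36
Referral share: 36% of $241,754.36 = $87,031.57; lead counsel retains $241,754.36 − $87,031.57 = $154,722.79.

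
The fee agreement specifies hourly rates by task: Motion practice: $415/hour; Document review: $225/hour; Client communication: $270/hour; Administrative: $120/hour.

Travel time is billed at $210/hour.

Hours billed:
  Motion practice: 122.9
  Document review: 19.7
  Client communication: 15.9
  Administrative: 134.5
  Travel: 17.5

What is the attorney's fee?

Motion practice: 122.9 × $415 = $51,003.50
Document review: 19.7 × $225 = $4,432.50
Client communication: 15.9 × $270 = $4,293.00
Administrative: 134.5 × $120 = $16,140.00
Subtotal: $51,003.50 + $4,432.50 + $4,293.00 + $16,140.00 = $75,869.00
Travel: 17.5 × $210 = $3,675.00
Total: $75,869.00 + $3,675.00 = $79,544.00

$79,544.00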